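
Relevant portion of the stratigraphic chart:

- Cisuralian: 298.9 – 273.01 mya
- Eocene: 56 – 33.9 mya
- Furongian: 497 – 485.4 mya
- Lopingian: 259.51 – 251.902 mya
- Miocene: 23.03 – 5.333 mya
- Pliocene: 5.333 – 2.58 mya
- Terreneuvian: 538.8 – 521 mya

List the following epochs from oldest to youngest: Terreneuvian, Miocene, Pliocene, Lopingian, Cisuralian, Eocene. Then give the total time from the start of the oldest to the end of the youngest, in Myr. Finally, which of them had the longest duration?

From the excerpt: Terreneuvian 538.8–521; Miocene 23.03–5.333; Pliocene 5.333–2.58; Lopingian 259.51–251.902; Cisuralian 298.9–273.01; Eocene 56–33.9 (Ma).
Larger Ma is earlier, so the oldest is Terreneuvian and the youngest is Pliocene; oldest to youngest: Terreneuvian, Cisuralian, Lopingian, Eocene, Miocene, Pliocene.
Oldest start 538.8 minus youngest end 2.58 gives 536.22 Myr overall.
Individual lengths (start − end): Lopingian 7.608; Cisuralian 25.89; Pliocene 2.753; Terreneuvian 17.8; Eocene 22.1; Miocene 17.697. The largest is Cisuralian at 25.89 Myr.

Terreneuvian, Cisuralian, Lopingian, Eocene, Miocene, Pliocene; total span 536.22 Myr; longest is Cisuralian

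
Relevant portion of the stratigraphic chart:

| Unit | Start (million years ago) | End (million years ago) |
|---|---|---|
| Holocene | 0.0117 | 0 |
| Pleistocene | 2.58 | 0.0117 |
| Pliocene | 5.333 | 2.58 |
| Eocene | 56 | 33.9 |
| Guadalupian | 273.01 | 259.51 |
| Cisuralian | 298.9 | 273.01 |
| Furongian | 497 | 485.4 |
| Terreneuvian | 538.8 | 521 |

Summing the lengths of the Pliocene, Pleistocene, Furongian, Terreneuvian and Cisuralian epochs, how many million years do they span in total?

Each duration: Pliocene = 2.753; Pleistocene = 2.5683; Furongian = 11.6; Terreneuvian = 17.8; Cisuralian = 25.89.
Sum: 2.753 + 2.5683 + 11.6 + 17.8 + 25.89 = 60.6113 Myr.

60.6113 million years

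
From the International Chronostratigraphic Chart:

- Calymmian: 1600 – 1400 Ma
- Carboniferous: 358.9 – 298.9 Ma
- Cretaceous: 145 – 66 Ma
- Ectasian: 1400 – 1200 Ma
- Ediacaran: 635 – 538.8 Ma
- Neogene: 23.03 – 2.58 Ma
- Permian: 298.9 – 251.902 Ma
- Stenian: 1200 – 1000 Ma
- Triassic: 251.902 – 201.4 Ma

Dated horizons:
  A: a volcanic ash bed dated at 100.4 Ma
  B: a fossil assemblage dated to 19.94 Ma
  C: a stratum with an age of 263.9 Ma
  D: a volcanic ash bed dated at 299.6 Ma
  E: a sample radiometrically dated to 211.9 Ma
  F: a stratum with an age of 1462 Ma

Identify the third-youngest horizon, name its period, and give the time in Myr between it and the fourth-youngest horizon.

Sorted youngest-first by Ma: B (19.94), A (100.4), E (211.9), C (263.9), D (299.6), F (1462).
The third youngest is E at 211.9 Ma, which lies in 251.902–201.4 Ma: the Triassic.
The fourth youngest is C at 263.9 Ma; separation = |211.9 − 263.9| = 52 Myr.

E, in the Triassic; 52 million years to C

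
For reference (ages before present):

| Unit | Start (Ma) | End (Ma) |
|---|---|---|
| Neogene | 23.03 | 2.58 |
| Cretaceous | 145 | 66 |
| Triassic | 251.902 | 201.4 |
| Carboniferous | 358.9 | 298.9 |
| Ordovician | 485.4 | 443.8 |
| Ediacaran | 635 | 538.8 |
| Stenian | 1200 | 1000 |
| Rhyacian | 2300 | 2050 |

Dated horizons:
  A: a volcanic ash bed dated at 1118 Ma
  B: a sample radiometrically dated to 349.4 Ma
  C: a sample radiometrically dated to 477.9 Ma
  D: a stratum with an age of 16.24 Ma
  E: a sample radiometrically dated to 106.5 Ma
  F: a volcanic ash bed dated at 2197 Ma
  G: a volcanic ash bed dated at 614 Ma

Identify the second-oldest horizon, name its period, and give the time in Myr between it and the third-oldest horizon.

Larger Ma means older, so oldest first: F 2197 > A 1118 > G 614 > C 477.9 > B 349.4 > E 106.5 > D 16.24.
Counting 2 along gives A (1118 Ma); the excerpt puts that inside the Stenian, 1200–1000 Ma.
Next in line is G (614 Ma), and 1118 − 614 = 504 Myr.

A, in the Stenian; 504 million years to G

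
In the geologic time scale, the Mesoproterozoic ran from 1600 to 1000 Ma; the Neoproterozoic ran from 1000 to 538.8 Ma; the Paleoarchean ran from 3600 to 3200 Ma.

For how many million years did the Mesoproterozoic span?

1600 − 1000 = 600 million years.

600 million years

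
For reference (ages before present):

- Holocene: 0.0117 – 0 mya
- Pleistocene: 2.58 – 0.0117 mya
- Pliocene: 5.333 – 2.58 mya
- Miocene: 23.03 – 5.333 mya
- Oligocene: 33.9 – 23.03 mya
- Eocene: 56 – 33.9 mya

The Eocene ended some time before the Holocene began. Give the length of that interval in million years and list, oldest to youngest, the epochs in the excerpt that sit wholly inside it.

33.8883 million years; Oligocene, Miocene, Pliocene, Pleistocene

End of Eocene = 33.9 Ma; start of Holocene = 0.0117 Ma.
Gap = 33.9 − 0.0117 = 33.8883 Myr.
Epochs wholly inside 33.9–0.0117 Ma: Oligocene (33.9–23.03), Miocene (23.03–5.333), Pliocene (5.333–2.58), Pleistocene (2.58–0.0117).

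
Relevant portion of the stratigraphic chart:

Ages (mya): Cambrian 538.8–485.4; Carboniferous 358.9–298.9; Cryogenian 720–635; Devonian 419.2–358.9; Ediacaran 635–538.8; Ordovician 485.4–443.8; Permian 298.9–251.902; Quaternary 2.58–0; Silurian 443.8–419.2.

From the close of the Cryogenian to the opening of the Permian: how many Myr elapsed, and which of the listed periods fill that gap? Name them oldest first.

336.1 million years; Ediacaran, Cambrian, Ordovician, Silurian, Devonian, Carboniferous

End of Cryogenian = 635 Ma; start of Permian = 298.9 Ma.
Gap = 635 − 298.9 = 336.1 Myr.
Periods wholly inside 635–298.9 Ma: Ediacaran (635–538.8), Cambrian (538.8–485.4), Ordovician (485.4–443.8), Silurian (443.8–419.2), Devonian (419.2–358.9), Carboniferous (358.9–298.9).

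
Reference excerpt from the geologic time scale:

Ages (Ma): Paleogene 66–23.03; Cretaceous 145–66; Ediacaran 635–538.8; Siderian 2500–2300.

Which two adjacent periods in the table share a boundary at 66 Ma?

Cretaceous and Paleogene

The Cretaceous ends at 66 Ma and the Paleogene begins at 66 Ma, so they share that boundary.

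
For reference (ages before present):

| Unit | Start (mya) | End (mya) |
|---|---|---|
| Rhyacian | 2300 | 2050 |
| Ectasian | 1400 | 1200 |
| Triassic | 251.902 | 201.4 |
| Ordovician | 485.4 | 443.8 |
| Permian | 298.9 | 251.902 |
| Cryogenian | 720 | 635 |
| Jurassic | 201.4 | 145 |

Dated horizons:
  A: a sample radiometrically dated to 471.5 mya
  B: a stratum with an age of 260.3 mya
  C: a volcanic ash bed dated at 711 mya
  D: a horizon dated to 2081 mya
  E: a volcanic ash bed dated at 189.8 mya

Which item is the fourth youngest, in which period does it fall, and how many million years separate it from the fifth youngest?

Smaller Ma means younger, so youngest first: E 189.8 < B 260.3 < A 471.5 < C 711 < D 2081.
Counting 4 along gives C (711 Ma); the excerpt puts that inside the Cryogenian, 720–635 Ma.
Next in line is D (2081 Ma), and 2081 − 711 = 1370 Myr.

C, in the Cryogenian; 1370 million years to D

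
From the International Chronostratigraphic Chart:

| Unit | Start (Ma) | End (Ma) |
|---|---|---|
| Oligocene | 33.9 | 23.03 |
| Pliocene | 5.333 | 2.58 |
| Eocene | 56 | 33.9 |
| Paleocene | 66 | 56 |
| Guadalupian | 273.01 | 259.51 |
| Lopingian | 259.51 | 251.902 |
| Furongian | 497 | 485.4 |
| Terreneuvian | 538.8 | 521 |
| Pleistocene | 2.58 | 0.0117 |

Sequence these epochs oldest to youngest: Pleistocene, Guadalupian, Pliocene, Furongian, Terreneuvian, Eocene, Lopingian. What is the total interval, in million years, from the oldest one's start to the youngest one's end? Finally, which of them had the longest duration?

Start ages (Ma): Terreneuvian 538.8, Furongian 497, Guadalupian 273.01, Lopingian 259.51, Eocene 56, Pliocene 5.333, Pleistocene 2.58.
Ordered oldest to youngest: Terreneuvian, Furongian, Guadalupian, Lopingian, Eocene, Pliocene, Pleistocene.
Span = 538.8 − 0.0117 = 538.7883 Myr.
Durations: Furongian 11.6, Lopingian 7.608, Pliocene 2.753, Eocene 22.1, Guadalupian 13.5, Pleistocene 2.5683, Terreneuvian 17.8 → longest is Eocene (22.1 Myr).

Terreneuvian → Furongian → Guadalupian → Lopingian → Eocene → Pliocene → Pleistocene; total span 538.7883 Myr; longest is Eocene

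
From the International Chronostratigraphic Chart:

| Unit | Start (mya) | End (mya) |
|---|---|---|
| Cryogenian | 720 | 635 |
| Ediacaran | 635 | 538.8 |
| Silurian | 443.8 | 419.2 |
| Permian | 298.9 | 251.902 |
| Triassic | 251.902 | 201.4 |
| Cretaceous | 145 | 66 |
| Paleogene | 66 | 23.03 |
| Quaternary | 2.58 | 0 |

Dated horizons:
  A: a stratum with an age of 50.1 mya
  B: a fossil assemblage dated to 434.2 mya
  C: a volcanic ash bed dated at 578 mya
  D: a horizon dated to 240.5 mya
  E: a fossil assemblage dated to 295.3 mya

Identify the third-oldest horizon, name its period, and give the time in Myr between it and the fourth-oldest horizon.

E, in the Permian; 54.8 million years to D

Sorted oldest-first by Ma: C (578), B (434.2), E (295.3), D (240.5), A (50.1).
The third oldest is E at 295.3 Ma, which lies in 298.9–251.902 Ma: the Permian.
The fourth oldest is D at 240.5 Ma; separation = |295.3 − 240.5| = 54.8 Myr.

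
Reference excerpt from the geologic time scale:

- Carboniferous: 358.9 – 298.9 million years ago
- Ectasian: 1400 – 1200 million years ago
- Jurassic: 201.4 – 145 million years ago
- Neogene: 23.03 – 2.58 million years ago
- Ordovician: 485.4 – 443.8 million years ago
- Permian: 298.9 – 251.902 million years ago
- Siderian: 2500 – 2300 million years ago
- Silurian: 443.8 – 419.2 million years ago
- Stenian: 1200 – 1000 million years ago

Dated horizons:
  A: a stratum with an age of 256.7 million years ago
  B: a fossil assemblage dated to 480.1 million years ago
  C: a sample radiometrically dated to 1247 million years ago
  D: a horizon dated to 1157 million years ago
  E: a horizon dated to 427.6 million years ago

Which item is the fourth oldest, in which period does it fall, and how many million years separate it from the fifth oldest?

Sorted oldest-first by Ma: C (1247), D (1157), B (480.1), E (427.6), A (256.7).
The fourth oldest is E at 427.6 Ma, which lies in 443.8–419.2 Ma: the Silurian.
The fifth oldest is A at 256.7 Ma; separation = |427.6 − 256.7| = 170.9 Myr.

E, in the Silurian; 170.9 million years to A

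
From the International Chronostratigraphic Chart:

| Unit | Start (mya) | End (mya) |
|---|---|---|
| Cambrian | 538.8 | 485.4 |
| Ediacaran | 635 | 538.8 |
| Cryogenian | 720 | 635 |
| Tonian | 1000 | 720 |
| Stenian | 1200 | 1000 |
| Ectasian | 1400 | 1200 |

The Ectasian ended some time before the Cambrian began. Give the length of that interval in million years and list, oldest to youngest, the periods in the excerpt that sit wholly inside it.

661.2 million years; Stenian, Tonian, Cryogenian, Ediacaran

End of Ectasian = 1200 Ma; start of Cambrian = 538.8 Ma.
Gap = 1200 − 538.8 = 661.2 Myr.
Periods wholly inside 1200–538.8 Ma: Stenian (1200–1000), Tonian (1000–720), Cryogenian (720–635), Ediacaran (635–538.8).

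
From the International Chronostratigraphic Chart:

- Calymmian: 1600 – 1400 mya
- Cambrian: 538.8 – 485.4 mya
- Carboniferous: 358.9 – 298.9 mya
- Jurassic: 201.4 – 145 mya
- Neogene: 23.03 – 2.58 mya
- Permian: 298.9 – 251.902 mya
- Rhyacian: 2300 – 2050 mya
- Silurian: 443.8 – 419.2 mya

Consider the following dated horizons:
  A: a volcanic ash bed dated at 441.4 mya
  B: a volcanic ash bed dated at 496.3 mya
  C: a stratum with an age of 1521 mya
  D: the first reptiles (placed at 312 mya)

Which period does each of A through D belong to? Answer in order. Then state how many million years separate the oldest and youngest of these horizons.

A — Silurian; B — Cambrian; C — Calymmian; D — Carboniferous; span 1209 million years

A: 441.4 Ma lies in 443.8–419.2 Ma, so Silurian.
B: 496.3 Ma lies in 538.8–485.4 Ma, so Cambrian.
C: 1521 Ma lies in 1600–1400 Ma, so Calymmian.
D: 312 Ma lies in 358.9–298.9 Ma, so Carboniferous.
Oldest = 1521 Ma, youngest = 312 Ma → span 1209 Myr.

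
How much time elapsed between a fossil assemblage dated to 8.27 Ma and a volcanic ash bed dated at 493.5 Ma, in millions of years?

485.23 million years

493.5 − 8.27 = 485.23 million years.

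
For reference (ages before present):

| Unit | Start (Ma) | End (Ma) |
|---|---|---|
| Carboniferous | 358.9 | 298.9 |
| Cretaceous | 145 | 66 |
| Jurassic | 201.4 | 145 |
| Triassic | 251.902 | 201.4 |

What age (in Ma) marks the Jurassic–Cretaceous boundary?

The Jurassic ends and the Cretaceous begins at 145 Ma.

145 Ma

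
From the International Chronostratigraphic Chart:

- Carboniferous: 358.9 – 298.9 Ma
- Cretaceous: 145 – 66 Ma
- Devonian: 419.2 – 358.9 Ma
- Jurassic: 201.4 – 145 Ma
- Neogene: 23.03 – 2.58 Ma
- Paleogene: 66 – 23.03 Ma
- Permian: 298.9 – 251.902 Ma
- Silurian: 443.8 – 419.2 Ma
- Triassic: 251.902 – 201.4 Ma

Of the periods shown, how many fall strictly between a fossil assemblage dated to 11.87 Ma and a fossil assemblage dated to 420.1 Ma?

7

The older date is 420.1 Ma and the younger is 11.87 Ma.
Periods with start < 420.1 and end > 11.87 Ma: Devonian (419.2–358.9), Carboniferous (358.9–298.9), Permian (298.9–251.902), Triassic (251.902–201.4), Jurassic (201.4–145), Cretaceous (145–66), Paleogene (66–23.03).
That is 7 complete periods.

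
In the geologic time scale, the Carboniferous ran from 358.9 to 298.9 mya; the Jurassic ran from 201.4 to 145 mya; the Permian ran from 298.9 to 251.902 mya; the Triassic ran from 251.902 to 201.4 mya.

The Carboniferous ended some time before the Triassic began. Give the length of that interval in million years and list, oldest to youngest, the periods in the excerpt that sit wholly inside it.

End of Carboniferous = 298.9 Ma; start of Triassic = 251.902 Ma.
Gap = 298.9 − 251.902 = 46.998 Myr.
Periods wholly inside 298.9–251.902 Ma: Permian (298.9–251.902).

46.998 million years; Permian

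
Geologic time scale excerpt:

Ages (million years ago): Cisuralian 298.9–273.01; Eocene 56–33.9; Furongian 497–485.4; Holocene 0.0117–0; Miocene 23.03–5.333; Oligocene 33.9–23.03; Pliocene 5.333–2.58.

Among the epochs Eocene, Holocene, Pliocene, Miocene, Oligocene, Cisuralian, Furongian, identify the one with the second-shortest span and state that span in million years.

Start − end for each: Eocene 56 − 33.9 = 22.1; Holocene 0.0117 − 0 = 0.0117; Pliocene 5.333 − 2.58 = 2.753; Miocene 23.03 − 5.333 = 17.697; Oligocene 33.9 − 23.03 = 10.87; Cisuralian 298.9 − 273.01 = 25.89; Furongian 497 − 485.4 = 11.6.
Ranking these from shortest: Holocene < Pliocene < Oligocene < Furongian < Miocene < Eocene < Cisuralian.
Position 2 in that ranking is Pliocene, which lasted 2.753 Myr.

Pliocene, 2.753 million years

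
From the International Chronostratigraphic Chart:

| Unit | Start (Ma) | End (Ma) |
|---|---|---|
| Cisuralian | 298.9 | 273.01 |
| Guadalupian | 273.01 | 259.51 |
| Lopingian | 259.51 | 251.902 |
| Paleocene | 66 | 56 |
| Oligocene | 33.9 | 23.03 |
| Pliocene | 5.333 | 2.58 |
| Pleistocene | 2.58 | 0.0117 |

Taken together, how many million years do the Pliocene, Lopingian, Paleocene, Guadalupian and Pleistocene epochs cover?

36.4293 million years

Duration is start − end for each: (5.333 − 2.58) + (259.51 − 251.902) + (66 − 56) + (273.01 − 259.51) + (2.58 − 0.0117).
That is 2.753 + 7.608 + 10 + 13.5 + 2.5683, which totals 36.4293 million years.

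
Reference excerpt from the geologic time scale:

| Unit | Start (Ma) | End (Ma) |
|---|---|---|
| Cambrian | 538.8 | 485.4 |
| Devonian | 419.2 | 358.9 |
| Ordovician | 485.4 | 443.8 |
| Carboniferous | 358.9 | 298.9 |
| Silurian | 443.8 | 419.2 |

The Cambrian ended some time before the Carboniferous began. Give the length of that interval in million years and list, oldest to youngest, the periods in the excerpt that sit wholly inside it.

126.5 million years; Ordovician, Silurian, Devonian

The Cambrian closes at 485.4 Ma and the Carboniferous opens at 358.9 Ma, so the interval is 485.4 − 358.9 = 126.5 Myr.
A period fits inside if it starts at or after 485.4 Ma and ends at or before 358.9 Ma; oldest first that gives Ordovician, Silurian, Devonian.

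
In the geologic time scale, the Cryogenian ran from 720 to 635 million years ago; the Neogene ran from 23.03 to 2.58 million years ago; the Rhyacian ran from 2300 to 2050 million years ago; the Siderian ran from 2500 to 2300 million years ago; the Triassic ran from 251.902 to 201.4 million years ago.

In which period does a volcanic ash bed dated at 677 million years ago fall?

Cryogenian

677 Ma lies between 720 and 635 Ma, so it falls in the Cryogenian.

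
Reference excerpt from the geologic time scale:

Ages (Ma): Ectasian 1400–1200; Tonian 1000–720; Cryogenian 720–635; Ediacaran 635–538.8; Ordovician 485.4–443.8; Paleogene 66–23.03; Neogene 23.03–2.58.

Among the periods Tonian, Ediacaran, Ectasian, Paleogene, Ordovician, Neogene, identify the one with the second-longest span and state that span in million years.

Start − end for each: Tonian 1000 − 720 = 280; Ediacaran 635 − 538.8 = 96.2; Ectasian 1400 − 1200 = 200; Paleogene 66 − 23.03 = 42.97; Ordovician 485.4 − 443.8 = 41.6; Neogene 23.03 − 2.58 = 20.45.
Ranking these from longest: Tonian > Ectasian > Ediacaran > Paleogene > Ordovician > Neogene.
Position 2 in that ranking is Ectasian, which lasted 200 Myr.

Ectasian, 200 million years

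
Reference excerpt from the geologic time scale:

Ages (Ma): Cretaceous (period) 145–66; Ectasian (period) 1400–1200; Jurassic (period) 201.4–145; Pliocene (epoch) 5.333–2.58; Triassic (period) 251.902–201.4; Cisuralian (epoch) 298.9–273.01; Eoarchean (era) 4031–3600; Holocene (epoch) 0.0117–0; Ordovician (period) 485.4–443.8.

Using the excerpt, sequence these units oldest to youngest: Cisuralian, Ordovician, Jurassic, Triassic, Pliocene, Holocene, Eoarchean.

Sorting by start age (descending Ma, since larger Ma = older): Eoarchean start 4031, Ordovician start 485.4, Cisuralian start 298.9, Triassic start 251.902, Jurassic start 201.4, Pliocene start 5.333, Holocene start 0.0117.

Eoarchean → Ordovician → Cisuralian → Triassic → Jurassic → Pliocene → Holocene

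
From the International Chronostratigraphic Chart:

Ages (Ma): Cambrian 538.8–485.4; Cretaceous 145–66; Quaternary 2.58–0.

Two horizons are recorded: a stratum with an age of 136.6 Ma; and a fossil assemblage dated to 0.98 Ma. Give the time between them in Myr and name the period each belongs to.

Elapsed time: 136.6 − 0.98 = 135.62 Myr.
136.6 Ma lies within 145–66 Ma: Cretaceous.
0.98 Ma lies within 2.58–0 Ma: Quaternary.

135.62 million years apart; the first in the Cretaceous, the second in the Quaternary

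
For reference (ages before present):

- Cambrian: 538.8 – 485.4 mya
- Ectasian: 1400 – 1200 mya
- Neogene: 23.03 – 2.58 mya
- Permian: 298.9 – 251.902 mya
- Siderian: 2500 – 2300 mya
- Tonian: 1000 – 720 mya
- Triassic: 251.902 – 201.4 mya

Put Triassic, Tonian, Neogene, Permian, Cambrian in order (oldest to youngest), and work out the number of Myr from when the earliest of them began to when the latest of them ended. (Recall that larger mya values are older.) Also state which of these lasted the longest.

Tonian, Cambrian, Permian, Triassic, Neogene; total span 997.42 Myr; longest is Tonian

Start ages (Ma): Tonian 1000, Cambrian 538.8, Permian 298.9, Triassic 251.902, Neogene 23.03.
Ordered oldest to youngest: Tonian, Cambrian, Permian, Triassic, Neogene.
Span = 1000 − 2.58 = 997.42 Myr.
Durations: Cambrian 53.4, Triassic 50.502, Tonian 280, Neogene 20.45, Permian 46.998 → longest is Tonian (280 Myr).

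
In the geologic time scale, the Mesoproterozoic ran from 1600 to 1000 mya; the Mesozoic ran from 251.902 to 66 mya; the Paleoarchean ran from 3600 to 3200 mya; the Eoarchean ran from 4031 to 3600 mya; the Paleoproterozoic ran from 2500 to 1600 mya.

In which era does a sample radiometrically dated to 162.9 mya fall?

Mesozoic

162.9 Ma lies between 251.902 and 66 Ma, so it falls in the Mesozoic.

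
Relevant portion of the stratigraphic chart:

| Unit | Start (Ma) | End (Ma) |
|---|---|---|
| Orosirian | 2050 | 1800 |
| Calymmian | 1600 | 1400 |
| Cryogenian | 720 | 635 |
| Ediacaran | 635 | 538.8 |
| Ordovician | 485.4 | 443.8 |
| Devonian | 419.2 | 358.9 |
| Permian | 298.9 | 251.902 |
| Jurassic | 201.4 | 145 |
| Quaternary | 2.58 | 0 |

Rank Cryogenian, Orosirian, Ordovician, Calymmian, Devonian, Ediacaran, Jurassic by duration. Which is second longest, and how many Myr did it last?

Start − end for each: Cryogenian 720 − 635 = 85; Orosirian 2050 − 1800 = 250; Ordovician 485.4 − 443.8 = 41.6; Calymmian 1600 − 1400 = 200; Devonian 419.2 − 358.9 = 60.3; Ediacaran 635 − 538.8 = 96.2; Jurassic 201.4 − 145 = 56.4.
Ranking these from longest: Orosirian > Calymmian > Ediacaran > Cryogenian > Devonian > Jurassic > Ordovician.
Position 2 in that ranking is Calymmian, which lasted 200 Myr.

Calymmian, 200 million years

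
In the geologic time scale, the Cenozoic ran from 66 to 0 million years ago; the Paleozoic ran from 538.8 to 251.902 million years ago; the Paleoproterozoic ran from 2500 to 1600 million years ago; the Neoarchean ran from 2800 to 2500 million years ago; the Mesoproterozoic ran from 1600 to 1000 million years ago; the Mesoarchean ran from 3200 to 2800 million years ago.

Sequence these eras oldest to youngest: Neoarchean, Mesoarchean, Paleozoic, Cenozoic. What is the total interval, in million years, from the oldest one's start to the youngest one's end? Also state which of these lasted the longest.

Start ages (Ma): Mesoarchean 3200, Neoarchean 2800, Paleozoic 538.8, Cenozoic 66.
Ordered oldest to youngest: Mesoarchean, Neoarchean, Paleozoic, Cenozoic.
Span = 3200 − 0 = 3200 Myr.
Durations: Neoarchean 300, Cenozoic 66, Paleozoic 286.898, Mesoarchean 400 → longest is Mesoarchean (400 Myr).

Mesoarchean, Neoarchean, Paleozoic, Cenozoic; total span 3200 Myr; longest is Mesoarchean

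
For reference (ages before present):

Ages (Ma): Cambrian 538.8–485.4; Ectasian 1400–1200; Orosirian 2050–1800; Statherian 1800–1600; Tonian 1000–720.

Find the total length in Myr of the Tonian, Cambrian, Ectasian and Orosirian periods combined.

783.4 million years

Duration is start − end for each: (1000 − 720) + (538.8 − 485.4) + (1400 − 1200) + (2050 − 1800).
That is 280 + 53.4 + 200 + 250, which totals 783.4 million years.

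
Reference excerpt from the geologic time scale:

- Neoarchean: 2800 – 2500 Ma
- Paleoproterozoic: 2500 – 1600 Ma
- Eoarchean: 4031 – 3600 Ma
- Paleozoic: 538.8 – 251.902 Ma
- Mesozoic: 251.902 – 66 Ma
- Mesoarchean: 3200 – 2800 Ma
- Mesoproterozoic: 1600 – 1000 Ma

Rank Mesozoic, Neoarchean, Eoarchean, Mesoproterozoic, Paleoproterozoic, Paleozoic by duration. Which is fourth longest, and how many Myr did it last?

Start − end for each: Mesozoic 251.902 − 66 = 185.902; Neoarchean 2800 − 2500 = 300; Eoarchean 4031 − 3600 = 431; Mesoproterozoic 1600 − 1000 = 600; Paleoproterozoic 2500 − 1600 = 900; Paleozoic 538.8 − 251.902 = 286.898.
Ranking these from longest: Paleoproterozoic > Mesoproterozoic > Eoarchean > Neoarchean > Paleozoic > Mesozoic.
Position 4 in that ranking is Neoarchean, which lasted 300 Myr.

Neoarchean, 300 million years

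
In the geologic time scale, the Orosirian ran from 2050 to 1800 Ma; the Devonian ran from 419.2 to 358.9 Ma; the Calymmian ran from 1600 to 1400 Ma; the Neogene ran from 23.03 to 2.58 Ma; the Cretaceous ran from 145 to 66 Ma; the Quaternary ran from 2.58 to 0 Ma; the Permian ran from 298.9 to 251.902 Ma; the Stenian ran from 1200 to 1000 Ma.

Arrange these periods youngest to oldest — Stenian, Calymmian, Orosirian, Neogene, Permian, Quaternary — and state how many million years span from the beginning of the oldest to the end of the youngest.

From the excerpt: Stenian 1200–1000; Calymmian 1600–1400; Orosirian 2050–1800; Neogene 23.03–2.58; Permian 298.9–251.902; Quaternary 2.58–0 (Ma).
Larger Ma is earlier, so the oldest is Orosirian and the youngest is Quaternary; youngest to oldest: Quaternary, Neogene, Permian, Stenian, Calymmian, Orosirian.
Oldest start 2050 minus youngest end 0 gives 2050 Myr overall.

Quaternary, Neogene, Permian, Stenian, Calymmian, Orosirian; total span 2050 Myr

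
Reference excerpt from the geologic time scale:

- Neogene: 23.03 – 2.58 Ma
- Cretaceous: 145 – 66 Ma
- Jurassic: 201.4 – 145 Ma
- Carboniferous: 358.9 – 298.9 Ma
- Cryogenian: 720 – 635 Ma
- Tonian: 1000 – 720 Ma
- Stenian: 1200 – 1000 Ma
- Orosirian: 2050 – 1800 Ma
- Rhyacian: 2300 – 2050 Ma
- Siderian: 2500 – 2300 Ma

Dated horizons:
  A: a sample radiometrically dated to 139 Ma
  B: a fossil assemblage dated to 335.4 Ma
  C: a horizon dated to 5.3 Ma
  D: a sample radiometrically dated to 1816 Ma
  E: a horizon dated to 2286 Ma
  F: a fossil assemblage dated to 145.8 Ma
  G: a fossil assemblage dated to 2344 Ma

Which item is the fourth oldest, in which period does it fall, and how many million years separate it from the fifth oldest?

Sorted oldest-first by Ma: G (2344), E (2286), D (1816), B (335.4), F (145.8), A (139), C (5.3).
The fourth oldest is B at 335.4 Ma, which lies in 358.9–298.9 Ma: the Carboniferous.
The fifth oldest is F at 145.8 Ma; separation = |335.4 − 145.8| = 189.6 Myr.

B, in the Carboniferous; 189.6 million years to F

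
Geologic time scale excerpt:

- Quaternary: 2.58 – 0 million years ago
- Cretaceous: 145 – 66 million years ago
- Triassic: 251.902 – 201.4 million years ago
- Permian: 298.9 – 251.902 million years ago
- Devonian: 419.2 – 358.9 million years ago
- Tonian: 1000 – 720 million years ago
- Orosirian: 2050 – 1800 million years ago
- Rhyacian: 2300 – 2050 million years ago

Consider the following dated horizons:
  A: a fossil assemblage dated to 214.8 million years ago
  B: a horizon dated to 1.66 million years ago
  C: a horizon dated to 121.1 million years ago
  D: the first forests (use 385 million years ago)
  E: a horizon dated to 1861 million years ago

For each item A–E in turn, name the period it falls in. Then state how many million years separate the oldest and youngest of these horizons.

A — Triassic; B — Quaternary; C — Cretaceous; D — Devonian; E — Orosirian; span 1859.34 million years

A: 214.8 Ma lies in 251.902–201.4 Ma, so Triassic.
B: 1.66 Ma lies in 2.58–0 Ma, so Quaternary.
C: 121.1 Ma lies in 145–66 Ma, so Cretaceous.
D: 385 Ma lies in 419.2–358.9 Ma, so Devonian.
E: 1861 Ma lies in 2050–1800 Ma, so Orosirian.
Oldest = 1861 Ma, youngest = 1.66 Ma → span 1859.34 Myr.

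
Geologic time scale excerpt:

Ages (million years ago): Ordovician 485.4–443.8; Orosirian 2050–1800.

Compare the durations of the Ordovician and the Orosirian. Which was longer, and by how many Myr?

Ordovician: 485.4 − 443.8 = 41.6 Myr.
Orosirian: 2050 − 1800 = 250 Myr.
Difference: 250 − 41.6 = 208.4 Myr, so the Orosirian was longer.

Orosirian, by 208.4 million years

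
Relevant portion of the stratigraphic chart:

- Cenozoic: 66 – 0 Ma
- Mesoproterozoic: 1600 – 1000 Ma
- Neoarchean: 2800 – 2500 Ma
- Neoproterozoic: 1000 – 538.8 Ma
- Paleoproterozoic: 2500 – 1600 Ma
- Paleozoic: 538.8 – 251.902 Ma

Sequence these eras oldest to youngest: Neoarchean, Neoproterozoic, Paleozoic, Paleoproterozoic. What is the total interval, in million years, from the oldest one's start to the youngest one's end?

Neoarchean, Paleoproterozoic, Neoproterozoic, Paleozoic; total span 2548.098 Myr

Start ages (Ma): Neoarchean 2800, Paleoproterozoic 2500, Neoproterozoic 1000, Paleozoic 538.8.
Ordered oldest to youngest: Neoarchean, Paleoproterozoic, Neoproterozoic, Paleozoic.
Span = 2800 − 251.902 = 2548.098 Myr.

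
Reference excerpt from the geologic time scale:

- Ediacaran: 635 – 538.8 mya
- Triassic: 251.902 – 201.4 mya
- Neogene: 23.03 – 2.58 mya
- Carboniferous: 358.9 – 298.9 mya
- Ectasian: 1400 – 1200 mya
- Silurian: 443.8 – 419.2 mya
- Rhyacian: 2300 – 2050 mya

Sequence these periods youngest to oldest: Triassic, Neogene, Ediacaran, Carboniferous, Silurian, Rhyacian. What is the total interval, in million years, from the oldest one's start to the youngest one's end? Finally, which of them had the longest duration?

From the excerpt: Triassic 251.902–201.4; Neogene 23.03–2.58; Ediacaran 635–538.8; Carboniferous 358.9–298.9; Silurian 443.8–419.2; Rhyacian 2300–2050 (Ma).
Larger Ma is earlier, so the oldest is Rhyacian and the youngest is Neogene; youngest to oldest: Neogene, Triassic, Carboniferous, Silurian, Ediacaran, Rhyacian.
Oldest start 2300 minus youngest end 2.58 gives 2297.42 Myr overall.
Individual lengths (start − end): Ediacaran 96.2; Triassic 50.502; Rhyacian 250; Carboniferous 60; Neogene 20.45; Silurian 24.6. The largest is Rhyacian at 250 Myr.

Neogene → Triassic → Carboniferous → Silurian → Ediacaran → Rhyacian; total span 2297.42 Myr; longest is Rhyacian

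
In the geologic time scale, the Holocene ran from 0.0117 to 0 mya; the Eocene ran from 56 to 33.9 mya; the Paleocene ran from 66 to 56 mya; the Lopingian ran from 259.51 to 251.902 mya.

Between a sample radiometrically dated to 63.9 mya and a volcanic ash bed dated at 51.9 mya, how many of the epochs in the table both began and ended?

The older date is 63.9 Ma and the younger is 51.9 Ma.
No epoch both begins after 63.9 Ma and ends before 51.9 Ma, so the count is 0.

0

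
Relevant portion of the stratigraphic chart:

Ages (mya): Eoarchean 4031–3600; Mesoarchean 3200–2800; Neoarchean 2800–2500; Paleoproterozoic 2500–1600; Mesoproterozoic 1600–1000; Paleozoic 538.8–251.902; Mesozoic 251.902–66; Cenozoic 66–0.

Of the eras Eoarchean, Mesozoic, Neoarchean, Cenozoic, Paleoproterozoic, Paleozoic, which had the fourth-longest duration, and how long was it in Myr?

Paleozoic, 286.898 million years

Start − end for each: Eoarchean 4031 − 3600 = 431; Mesozoic 251.902 − 66 = 185.902; Neoarchean 2800 − 2500 = 300; Cenozoic 66 − 0 = 66; Paleoproterozoic 2500 − 1600 = 900; Paleozoic 538.8 − 251.902 = 286.898.
Ranking these from longest: Paleoproterozoic > Eoarchean > Neoarchean > Paleozoic > Mesozoic > Cenozoic.
Position 4 in that ranking is Paleozoic, which lasted 286.898 Myr.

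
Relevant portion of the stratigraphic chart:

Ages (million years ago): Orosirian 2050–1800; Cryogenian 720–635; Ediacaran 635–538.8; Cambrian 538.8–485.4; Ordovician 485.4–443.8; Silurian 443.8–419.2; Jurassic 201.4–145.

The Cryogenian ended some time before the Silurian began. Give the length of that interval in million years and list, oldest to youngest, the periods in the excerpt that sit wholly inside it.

191.2 million years; Ediacaran, Cambrian, Ordovician

The Cryogenian closes at 635 Ma and the Silurian opens at 443.8 Ma, so the interval is 635 − 443.8 = 191.2 Myr.
A period fits inside if it starts at or after 635 Ma and ends at or before 443.8 Ma; oldest first that gives Ediacaran, Cambrian, Ordovician.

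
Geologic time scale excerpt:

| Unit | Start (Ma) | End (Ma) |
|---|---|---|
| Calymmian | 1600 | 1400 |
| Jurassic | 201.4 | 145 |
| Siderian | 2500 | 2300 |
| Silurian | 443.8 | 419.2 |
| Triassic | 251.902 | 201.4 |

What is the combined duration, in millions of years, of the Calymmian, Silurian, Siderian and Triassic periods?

475.102 million years

Duration is start − end for each: (1600 − 1400) + (443.8 − 419.2) + (2500 − 2300) + (251.902 − 201.4).
That is 200 + 24.6 + 200 + 50.502, which totals 475.102 million years.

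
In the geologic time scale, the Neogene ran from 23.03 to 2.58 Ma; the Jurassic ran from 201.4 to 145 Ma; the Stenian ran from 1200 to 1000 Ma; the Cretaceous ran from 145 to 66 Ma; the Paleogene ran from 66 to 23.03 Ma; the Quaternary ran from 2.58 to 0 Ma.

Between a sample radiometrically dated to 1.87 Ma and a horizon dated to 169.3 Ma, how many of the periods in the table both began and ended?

The older date is 169.3 Ma and the younger is 1.87 Ma.
Periods with start < 169.3 and end > 1.87 Ma: Cretaceous (145–66), Paleogene (66–23.03), Neogene (23.03–2.58).
That is 3 complete periods.

3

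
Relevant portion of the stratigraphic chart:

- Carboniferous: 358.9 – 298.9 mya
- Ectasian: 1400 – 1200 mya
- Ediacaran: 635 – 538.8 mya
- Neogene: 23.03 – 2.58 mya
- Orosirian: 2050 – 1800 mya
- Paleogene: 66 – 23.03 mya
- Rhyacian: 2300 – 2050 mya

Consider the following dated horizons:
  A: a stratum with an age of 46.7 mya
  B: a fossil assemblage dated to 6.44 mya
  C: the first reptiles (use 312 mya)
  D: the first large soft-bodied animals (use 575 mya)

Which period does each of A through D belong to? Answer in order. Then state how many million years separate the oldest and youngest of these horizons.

A — Paleogene; B — Neogene; C — Carboniferous; D — Ediacaran; span 568.56 million years

A: 46.7 Ma lies in 66–23.03 Ma, so Paleogene.
B: 6.44 Ma lies in 23.03–2.58 Ma, so Neogene.
C: 312 Ma lies in 358.9–298.9 Ma, so Carboniferous.
D: 575 Ma lies in 635–538.8 Ma, so Ediacaran.
Oldest = 575 Ma, youngest = 6.44 Ma → span 568.56 Myr.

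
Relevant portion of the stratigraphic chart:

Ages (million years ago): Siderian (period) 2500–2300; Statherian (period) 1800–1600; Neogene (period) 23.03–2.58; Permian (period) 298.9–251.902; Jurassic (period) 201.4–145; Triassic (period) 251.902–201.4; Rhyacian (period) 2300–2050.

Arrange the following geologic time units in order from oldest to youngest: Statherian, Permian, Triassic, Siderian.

Sorting by start age (descending Ma, since larger Ma = older): Siderian start 2500, Statherian start 1800, Permian start 298.9, Triassic start 251.902.

Siderian, then Statherian, then Permian, then Triassic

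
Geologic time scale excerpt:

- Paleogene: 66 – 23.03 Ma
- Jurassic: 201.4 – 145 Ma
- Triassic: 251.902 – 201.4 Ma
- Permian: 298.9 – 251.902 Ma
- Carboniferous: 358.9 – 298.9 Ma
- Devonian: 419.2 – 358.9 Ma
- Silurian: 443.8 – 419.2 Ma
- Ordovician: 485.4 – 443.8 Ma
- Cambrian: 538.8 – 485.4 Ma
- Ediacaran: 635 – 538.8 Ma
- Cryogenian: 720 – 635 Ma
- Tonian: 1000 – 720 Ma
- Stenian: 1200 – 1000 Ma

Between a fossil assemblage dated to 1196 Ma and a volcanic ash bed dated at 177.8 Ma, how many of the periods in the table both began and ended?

1196 Ma sits inside the Stenian (1200–1000) and 177.8 Ma inside the Jurassic (201.4–145); neither of those is wholly between the two dates.
The listed periods lying completely between them are Tonian, Cryogenian, Ediacaran, Cambrian, Ordovician, Silurian, Devonian, Carboniferous, Permian, Triassic — 10 in all.

10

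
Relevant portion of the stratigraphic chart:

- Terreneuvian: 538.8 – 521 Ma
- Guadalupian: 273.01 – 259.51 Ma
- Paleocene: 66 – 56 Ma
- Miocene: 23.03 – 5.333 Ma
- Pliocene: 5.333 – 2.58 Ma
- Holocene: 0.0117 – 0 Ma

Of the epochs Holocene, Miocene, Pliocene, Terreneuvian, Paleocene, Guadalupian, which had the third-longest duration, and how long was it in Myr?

Durations: Holocene 0.0117; Miocene 17.697; Pliocene 2.753; Terreneuvian 17.8; Paleocene 10; Guadalupian 13.5 Myr.
Sorted longest-first: Terreneuvian (17.8), Miocene (17.697), Guadalupian (13.5), Paleocene (10), Pliocene (2.753), Holocene (0.0117).
The third longest is Guadalupian at 13.5 Myr.

Guadalupian, 13.5 million years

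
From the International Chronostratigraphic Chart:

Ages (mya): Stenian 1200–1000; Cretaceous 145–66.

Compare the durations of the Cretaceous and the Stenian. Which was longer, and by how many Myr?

Cretaceous: 145 − 66 = 79 Myr.
Stenian: 1200 − 1000 = 200 Myr.
Difference: 200 − 79 = 121 Myr, so the Stenian was longer.

Stenian, by 121 million years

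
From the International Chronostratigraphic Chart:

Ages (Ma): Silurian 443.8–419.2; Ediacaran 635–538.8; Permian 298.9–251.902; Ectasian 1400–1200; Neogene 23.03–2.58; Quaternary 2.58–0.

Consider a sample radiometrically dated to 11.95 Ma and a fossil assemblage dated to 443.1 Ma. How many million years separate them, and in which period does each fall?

Elapsed time: 443.1 − 11.95 = 431.15 Myr.
11.95 Ma lies within 23.03–2.58 Ma: Neogene.
443.1 Ma lies within 443.8–419.2 Ma: Silurian.

431.15 million years apart; the first in the Neogene, the second in the Silurian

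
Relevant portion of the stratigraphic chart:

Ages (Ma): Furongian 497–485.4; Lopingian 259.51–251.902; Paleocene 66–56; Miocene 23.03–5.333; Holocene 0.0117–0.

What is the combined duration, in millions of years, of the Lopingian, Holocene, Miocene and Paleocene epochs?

35.3167 million years

Duration is start − end for each: (259.51 − 251.902) + (0.0117 − 0) + (23.03 − 5.333) + (66 − 56).
That is 7.608 + 0.0117 + 17.697 + 10, which totals 35.3167 million years.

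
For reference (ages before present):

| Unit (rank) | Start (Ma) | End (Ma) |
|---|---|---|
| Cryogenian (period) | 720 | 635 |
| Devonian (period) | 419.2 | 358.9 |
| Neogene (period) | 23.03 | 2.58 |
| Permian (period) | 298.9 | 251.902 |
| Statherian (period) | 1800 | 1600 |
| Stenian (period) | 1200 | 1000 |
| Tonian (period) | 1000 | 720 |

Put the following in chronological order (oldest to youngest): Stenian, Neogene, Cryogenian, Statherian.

Statherian → Stenian → Cryogenian → Neogene

Read off each span (Ma): Stenian 1200–1000; Neogene 23.03–2.58; Cryogenian 720–635; Statherian 1800–1600.
Larger Ma is older, so oldest→youngest is Statherian, Stenian, Cryogenian, Neogene.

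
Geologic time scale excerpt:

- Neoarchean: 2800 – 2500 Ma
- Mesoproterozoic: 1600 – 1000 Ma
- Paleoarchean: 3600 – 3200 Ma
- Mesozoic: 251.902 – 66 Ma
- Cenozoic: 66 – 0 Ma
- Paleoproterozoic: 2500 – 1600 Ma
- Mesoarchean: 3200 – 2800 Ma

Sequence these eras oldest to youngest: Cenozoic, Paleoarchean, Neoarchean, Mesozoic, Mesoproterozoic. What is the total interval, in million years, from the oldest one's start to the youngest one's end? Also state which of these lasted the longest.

Start ages (Ma): Paleoarchean 3600, Neoarchean 2800, Mesoproterozoic 1600, Mesozoic 251.902, Cenozoic 66.
Ordered oldest to youngest: Paleoarchean, Neoarchean, Mesoproterozoic, Mesozoic, Cenozoic.
Span = 3600 − 0 = 3600 Myr.
Durations: Mesozoic 185.902, Paleoarchean 400, Neoarchean 300, Mesoproterozoic 600, Cenozoic 66 → longest is Mesoproterozoic (600 Myr).

Paleoarchean → Neoarchean → Mesoproterozoic → Mesozoic → Cenozoic; total span 3600 Myr; longest is Mesoproterozoic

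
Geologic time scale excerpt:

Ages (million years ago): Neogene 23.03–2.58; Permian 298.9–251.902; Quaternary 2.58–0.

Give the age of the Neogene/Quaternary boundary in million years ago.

The Neogene ends and the Quaternary begins at 2.58 million years ago.

2.58 million years ago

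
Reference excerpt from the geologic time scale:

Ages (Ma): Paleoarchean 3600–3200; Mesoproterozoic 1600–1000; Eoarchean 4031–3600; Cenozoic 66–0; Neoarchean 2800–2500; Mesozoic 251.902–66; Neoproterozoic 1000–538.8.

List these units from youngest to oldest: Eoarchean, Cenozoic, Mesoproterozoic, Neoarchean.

Sorting by start age (ascending Ma, since larger Ma = older): Cenozoic began 66, Mesoproterozoic began 1600, Neoarchean began 2800, Eoarchean began 4031.

Cenozoic, Mesoproterozoic, Neoarchean, Eoarchean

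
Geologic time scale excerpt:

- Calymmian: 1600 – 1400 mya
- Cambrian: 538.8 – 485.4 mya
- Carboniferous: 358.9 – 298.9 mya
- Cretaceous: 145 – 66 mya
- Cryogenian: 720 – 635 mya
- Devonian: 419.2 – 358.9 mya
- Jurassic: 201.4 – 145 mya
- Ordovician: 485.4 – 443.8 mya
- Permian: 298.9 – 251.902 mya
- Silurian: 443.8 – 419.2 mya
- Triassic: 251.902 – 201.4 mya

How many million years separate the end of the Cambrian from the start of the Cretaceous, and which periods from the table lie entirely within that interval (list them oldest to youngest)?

End of Cambrian = 485.4 Ma; start of Cretaceous = 145 Ma.
Gap = 485.4 − 145 = 340.4 Myr.
Periods wholly inside 485.4–145 Ma: Ordovician (485.4–443.8), Silurian (443.8–419.2), Devonian (419.2–358.9), Carboniferous (358.9–298.9), Permian (298.9–251.902), Triassic (251.902–201.4), Jurassic (201.4–145).

340.4 million years; Ordovician, Silurian, Devonian, Carboniferous, Permian, Triassic, Jurassic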